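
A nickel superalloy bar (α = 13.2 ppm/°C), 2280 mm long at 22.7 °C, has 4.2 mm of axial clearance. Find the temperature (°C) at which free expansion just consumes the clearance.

162 °C

α·L₀·ΔT = 4.2 mm ⇒ ΔT = 4.2 / (13.2×10⁻⁶ × 2280.0) = 139.6 K.
T = 22.7 + 139.6 = 162.3 °C.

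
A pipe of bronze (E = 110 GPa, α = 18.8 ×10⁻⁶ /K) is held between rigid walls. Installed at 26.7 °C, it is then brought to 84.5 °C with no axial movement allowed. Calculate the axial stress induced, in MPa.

ΔT = 57.80 K. Constrained thermal stress σ = E·α·ΔT = 110.0×10³ MPa × 18.8×10⁻⁶ × 57.80 = 120 MPa (compressive).

120 MPa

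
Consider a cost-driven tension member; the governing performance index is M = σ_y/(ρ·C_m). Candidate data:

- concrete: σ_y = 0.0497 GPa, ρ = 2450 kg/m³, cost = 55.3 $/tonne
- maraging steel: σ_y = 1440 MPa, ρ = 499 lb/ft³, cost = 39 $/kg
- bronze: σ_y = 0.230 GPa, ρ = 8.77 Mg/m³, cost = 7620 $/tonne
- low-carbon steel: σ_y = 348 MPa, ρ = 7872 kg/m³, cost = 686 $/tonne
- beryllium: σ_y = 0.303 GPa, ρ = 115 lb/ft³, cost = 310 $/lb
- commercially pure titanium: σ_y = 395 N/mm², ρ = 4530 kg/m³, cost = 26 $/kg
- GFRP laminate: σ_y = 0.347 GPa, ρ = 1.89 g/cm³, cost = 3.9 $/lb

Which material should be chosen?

Convert each candidate to consistent units, then evaluate M:
  concrete: σ_y = 49.70 MPa, ρ = 2450 kg/m³, cost = 0.05530 $/kg
  maraging steel: σ_y = 1440 MPa, ρ = 7993 kg/m³, cost = 39.00 $/kg
  bronze: σ_y = 230.0 MPa, ρ = 8770 kg/m³, cost = 7.620 $/kg
  low-carbon steel: σ_y = 348.0 MPa, ρ = 7872 kg/m³, cost = 0.6860 $/kg
  beryllium: σ_y = 303.0 MPa, ρ = 1842 kg/m³, cost = 683.4 $/kg
  commercially pure titanium: σ_y = 395.0 MPa, ρ = 4530 kg/m³, cost = 26.00 $/kg
  GFRP laminate: σ_y = 347.0 MPa, ρ = 1890 kg/m³, cost = 8.598 $/kg
  concrete: M = 367 kN·m per $
  low-carbon steel: M = 64.4 kN·m per $
  GFRP laminate: M = 21.4 kN·m per $
  maraging steel: M = 4.62 kN·m per $
  bronze: M = 3.44 kN·m per $
  commercially pure titanium: M = 3.35 kN·m per $
  beryllium: M = 0.241 kN·m per $
Concrete ranks first.

concrete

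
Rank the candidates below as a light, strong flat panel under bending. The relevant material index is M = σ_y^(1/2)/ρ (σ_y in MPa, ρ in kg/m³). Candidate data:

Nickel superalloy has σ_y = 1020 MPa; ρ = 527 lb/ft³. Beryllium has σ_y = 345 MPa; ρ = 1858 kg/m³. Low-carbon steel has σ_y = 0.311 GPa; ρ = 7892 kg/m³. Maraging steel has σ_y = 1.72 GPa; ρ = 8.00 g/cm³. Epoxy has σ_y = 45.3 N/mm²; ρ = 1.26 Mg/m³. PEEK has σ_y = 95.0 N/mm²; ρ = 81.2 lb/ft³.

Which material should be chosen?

Convert each candidate to consistent units, then evaluate M:
  nickel superalloy: σ_y = 1020 MPa, ρ = 8442 kg/m³
  beryllium: σ_y = 345.0 MPa, ρ = 1858 kg/m³
  low-carbon steel: σ_y = 311.0 MPa, ρ = 7892 kg/m³
  maraging steel: σ_y = 1720 MPa, ρ = 8000 kg/m³
  epoxy: σ_y = 45.30 MPa, ρ = 1260 kg/m³
  PEEK: σ_y = 95.00 MPa, ρ = 1301 kg/m³
  beryllium: M = 10.0×10⁻³
  PEEK: M = 7.49×10⁻³
  epoxy: M = 5.34×10⁻³
  maraging steel: M = 5.18×10⁻³
  nickel superalloy: M = 3.78×10⁻³
  low-carbon steel: M = 2.23×10⁻³
Highest index: beryllium.

beryllium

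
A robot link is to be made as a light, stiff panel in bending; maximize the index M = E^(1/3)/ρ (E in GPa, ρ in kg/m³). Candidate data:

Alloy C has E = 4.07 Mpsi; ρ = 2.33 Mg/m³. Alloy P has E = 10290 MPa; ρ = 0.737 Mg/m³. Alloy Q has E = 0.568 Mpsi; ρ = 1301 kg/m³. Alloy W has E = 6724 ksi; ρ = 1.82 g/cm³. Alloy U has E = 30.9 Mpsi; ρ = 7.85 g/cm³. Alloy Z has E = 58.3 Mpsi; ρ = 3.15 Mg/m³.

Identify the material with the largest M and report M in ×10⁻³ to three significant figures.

alloy P, M = 2.95×10⁻³

Normalizing units and computing the index:
  alloy C: E = 28.06 GPa, ρ = 2330 kg/m³
  alloy P: E = 10.29 GPa, ρ = 737.0 kg/m³
  alloy Q: E = 3.916 GPa, ρ = 1301 kg/m³
  alloy W: E = 46.36 GPa, ρ = 1820 kg/m³
  alloy U: E = 213.0 GPa, ρ = 7850 kg/m³
  alloy Z: E = 402.0 GPa, ρ = 3150 kg/m³
  alloy P: M = 2.95×10⁻³
  alloy Z: M = 2.34×10⁻³
  alloy W: M = 1.97×10⁻³
  alloy C: M = 1.30×10⁻³
  alloy Q: M = 1.21×10⁻³
  alloy U: M = 0.761×10⁻³
Alloy P ranks first.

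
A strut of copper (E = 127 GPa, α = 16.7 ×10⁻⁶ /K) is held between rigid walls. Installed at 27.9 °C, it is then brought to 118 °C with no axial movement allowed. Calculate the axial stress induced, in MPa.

ΔT = 90.10 K. Constrained thermal stress σ = E·α·ΔT = 127.0×10³ MPa × 16.7×10⁻⁶ × 90.10 = 191 MPa (compressive).

191 MPa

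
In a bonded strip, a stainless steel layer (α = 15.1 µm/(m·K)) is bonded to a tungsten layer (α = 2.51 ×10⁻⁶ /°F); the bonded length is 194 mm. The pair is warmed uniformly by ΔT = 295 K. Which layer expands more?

stainless steel

tungsten: α = 2.51×10⁻⁶/°F × 9/5 = 4.52×10⁻⁶/K.
α(stainless steel) = 15.1×10⁻⁶/K vs α(tungsten) = 4.52×10⁻⁶/K.
Higher α expands more for the same ΔT: stainless steel.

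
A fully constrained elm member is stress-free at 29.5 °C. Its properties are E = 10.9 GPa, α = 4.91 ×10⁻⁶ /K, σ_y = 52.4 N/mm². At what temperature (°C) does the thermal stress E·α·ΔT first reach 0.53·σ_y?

σ_y = 52.4 N/mm² = 52.40 MPa.
E·α·ΔT = 27.77 MPa ⇒ ΔT = 27.77 / (10.90×10³ × 4.91×10⁻⁶) = 518.9 K.
T = 29.5 + 518.9 = 548.4 °C.

548 °C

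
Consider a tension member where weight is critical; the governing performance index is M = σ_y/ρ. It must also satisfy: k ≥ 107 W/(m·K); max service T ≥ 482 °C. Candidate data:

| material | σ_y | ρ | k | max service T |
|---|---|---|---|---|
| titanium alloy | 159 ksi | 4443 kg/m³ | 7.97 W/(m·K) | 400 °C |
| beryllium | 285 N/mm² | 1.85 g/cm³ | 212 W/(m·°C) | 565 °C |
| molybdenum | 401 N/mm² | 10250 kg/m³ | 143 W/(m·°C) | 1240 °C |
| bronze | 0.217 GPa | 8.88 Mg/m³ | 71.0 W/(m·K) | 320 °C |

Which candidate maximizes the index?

Screen on constraints: k ≥ 107 W/(m·K); max service T ≥ 482 °C. Survivors: beryllium, molybdenum.
Normalizing units and computing the index:
  beryllium: σ_y = 285.0 MPa, ρ = 1850 kg/m³
  molybdenum: σ_y = 401.0 MPa, ρ = 10250 kg/m³
  beryllium: M = 154 kN·m/kg
  molybdenum: M = 39.1 kN·m/kg
Beryllium has the largest M.

beryllium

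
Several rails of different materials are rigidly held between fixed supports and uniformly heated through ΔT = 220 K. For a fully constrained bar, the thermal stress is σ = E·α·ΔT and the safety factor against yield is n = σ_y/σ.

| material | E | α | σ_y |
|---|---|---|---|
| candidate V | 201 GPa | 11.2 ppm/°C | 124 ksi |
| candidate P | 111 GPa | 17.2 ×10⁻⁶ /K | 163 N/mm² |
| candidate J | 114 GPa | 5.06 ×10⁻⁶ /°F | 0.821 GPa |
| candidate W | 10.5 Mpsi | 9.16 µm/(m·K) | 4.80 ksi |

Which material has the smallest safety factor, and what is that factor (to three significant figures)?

candidate W, n = 0.227

With everything in SI (GPa, ×10⁻⁶/K, MPa):
  candidate V: E = 201.0, α = 11.2, σ_y = 855.0 → σ = 495 MPa, n = 1.73
  candidate P: E = 111.0, α = 17.2, σ_y = 163.0 → σ = 420 MPa, n = 0.388
  candidate J: E = 114.0, α = 9.11, σ_y = 821.0 → σ = 228 MPa, n = 3.59
  candidate W: E = 72.39, α = 9.16, σ_y = 33.09 → σ = 146 MPa, n = 0.227
Smallest n: candidate W with n = 0.227.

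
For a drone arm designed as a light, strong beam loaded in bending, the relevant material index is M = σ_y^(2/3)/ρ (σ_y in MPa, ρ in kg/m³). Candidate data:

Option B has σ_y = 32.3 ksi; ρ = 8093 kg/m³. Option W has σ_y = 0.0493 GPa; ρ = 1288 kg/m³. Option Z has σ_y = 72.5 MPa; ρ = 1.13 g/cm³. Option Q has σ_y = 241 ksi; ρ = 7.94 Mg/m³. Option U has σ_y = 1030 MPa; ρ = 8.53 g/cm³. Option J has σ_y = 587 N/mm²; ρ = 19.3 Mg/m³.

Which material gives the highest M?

After converting to SI:
  option B: σ_y = 222.7 MPa, ρ = 8093 kg/m³
  option W: σ_y = 49.30 MPa, ρ = 1288 kg/m³
  option Z: σ_y = 72.50 MPa, ρ = 1130 kg/m³
  option Q: σ_y = 1662 MPa, ρ = 7940 kg/m³
  option U: σ_y = 1030 MPa, ρ = 8530 kg/m³
  option J: σ_y = 587.0 MPa, ρ = 19300 kg/m³
  option Q: M = 17.7×10⁻³
  option Z: M = 15.4×10⁻³
  option U: M = 12.0×10⁻³
  option W: M = 10.4×10⁻³
  option B: M = 4.54×10⁻³
  option J: M = 3.63×10⁻³
Option Q has the largest M.

option Q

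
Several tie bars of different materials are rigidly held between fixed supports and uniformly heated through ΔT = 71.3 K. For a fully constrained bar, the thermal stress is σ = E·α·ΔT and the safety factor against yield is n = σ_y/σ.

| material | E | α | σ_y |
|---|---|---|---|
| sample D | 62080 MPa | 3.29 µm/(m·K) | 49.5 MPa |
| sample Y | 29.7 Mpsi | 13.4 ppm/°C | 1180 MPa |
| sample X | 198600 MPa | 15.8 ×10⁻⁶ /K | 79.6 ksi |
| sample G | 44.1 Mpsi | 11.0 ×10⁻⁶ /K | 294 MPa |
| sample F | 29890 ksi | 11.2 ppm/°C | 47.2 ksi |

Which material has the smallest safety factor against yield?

sample G

With everything in SI (GPa, ×10⁻⁶/K, MPa):
  sample D: E = 62.08, α = 3.29, σ_y = 49.50 → σ = 14.6 MPa, n = 3.40
  sample Y: E = 204.8, α = 13.4, σ_y = 1180 → σ = 196 MPa, n = 6.03
  sample X: E = 198.6, α = 15.8, σ_y = 548.8 → σ = 224 MPa, n = 2.45
  sample G: E = 304.1, α = 11.0, σ_y = 294.0 → σ = 238 MPa, n = 1.23
  sample F: E = 206.1, α = 11.2, σ_y = 325.4 → σ = 165 MPa, n = 1.98
Smallest n: sample G with n = 1.23.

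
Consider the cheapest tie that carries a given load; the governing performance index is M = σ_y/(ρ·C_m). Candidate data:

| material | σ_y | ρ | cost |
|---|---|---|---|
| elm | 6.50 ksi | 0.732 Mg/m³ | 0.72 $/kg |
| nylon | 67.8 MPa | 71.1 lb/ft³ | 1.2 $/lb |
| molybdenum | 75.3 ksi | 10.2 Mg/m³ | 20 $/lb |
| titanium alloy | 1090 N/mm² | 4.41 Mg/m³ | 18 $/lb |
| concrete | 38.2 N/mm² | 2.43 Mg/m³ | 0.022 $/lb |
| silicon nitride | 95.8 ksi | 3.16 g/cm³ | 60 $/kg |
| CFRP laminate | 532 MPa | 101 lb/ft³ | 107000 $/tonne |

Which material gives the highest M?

concrete

Normalizing units and computing the index:
  elm: σ_y = 44.82 MPa, ρ = 732.0 kg/m³, cost = 0.7200 $/kg
  nylon: σ_y = 67.80 MPa, ρ = 1139 kg/m³, cost = 2.646 $/kg
  molybdenum: σ_y = 519.2 MPa, ρ = 10200 kg/m³, cost = 44.09 $/kg
  titanium alloy: σ_y = 1090 MPa, ρ = 4410 kg/m³, cost = 39.68 $/kg
  concrete: σ_y = 38.20 MPa, ρ = 2430 kg/m³, cost = 0.04850 $/kg
  silicon nitride: σ_y = 660.5 MPa, ρ = 3160 kg/m³, cost = 60.00 $/kg
  CFRP laminate: σ_y = 532.0 MPa, ρ = 1618 kg/m³, cost = 107.0 $/kg
  concrete: M = 324 kN·m per $
  elm: M = 85.0 kN·m per $
  nylon: M = 22.5 kN·m per $
  titanium alloy: M = 6.23 kN·m per $
  silicon nitride: M = 3.48 kN·m per $
  CFRP laminate: M = 3.07 kN·m per $
  molybdenum: M = 1.15 kN·m per $
Concrete has the largest M.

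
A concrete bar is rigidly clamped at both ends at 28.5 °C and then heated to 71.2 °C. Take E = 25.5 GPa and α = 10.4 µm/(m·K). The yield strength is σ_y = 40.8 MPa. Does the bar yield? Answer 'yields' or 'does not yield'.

does not yield

ΔT = 42.70 K. Constrained thermal stress σ = E·α·ΔT = 25.50×10³ MPa × 10.4×10⁻⁶ × 42.70 = 11.3 MPa (compressive).
Compare to σ_y = 40.8 MPa: σ < σ_y, so it does not yield.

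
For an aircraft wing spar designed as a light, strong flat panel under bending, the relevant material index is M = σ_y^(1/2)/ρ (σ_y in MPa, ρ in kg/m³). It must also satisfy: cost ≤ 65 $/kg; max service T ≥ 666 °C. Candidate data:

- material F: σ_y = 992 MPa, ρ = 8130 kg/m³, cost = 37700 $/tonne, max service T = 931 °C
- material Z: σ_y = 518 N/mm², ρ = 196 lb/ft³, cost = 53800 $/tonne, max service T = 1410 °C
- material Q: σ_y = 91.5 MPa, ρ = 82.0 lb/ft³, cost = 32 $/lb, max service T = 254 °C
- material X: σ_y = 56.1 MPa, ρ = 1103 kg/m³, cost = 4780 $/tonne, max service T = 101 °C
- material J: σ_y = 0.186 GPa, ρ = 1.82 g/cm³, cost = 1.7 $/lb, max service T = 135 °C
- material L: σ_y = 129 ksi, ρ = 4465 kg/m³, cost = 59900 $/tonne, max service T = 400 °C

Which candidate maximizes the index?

Screen on constraints: cost ≤ 65 $/kg; max service T ≥ 666 °C. Survivors: material F, material Z.
After converting to SI:
  material F: σ_y = 992.0 MPa, ρ = 8130 kg/m³
  material Z: σ_y = 518.0 MPa, ρ = 3140 kg/m³
  material Z: M = 7.25×10⁻³
  material F: M = 3.87×10⁻³
Material Z has the largest M.

material Z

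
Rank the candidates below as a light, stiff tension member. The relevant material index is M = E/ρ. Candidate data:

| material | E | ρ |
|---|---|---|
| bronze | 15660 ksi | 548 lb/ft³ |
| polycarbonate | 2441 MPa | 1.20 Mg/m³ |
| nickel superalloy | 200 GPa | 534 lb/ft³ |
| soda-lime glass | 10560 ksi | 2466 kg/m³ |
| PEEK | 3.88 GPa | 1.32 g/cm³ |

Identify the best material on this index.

soda-lime glass

In SI units:
  bronze: E = 108.0 GPa, ρ = 8778 kg/m³
  polycarbonate: E = 2.441 GPa, ρ = 1200 kg/m³
  nickel superalloy: E = 200.0 GPa, ρ = 8554 kg/m³
  soda-lime glass: E = 72.81 GPa, ρ = 2466 kg/m³
  PEEK: E = 3.880 GPa, ρ = 1320 kg/m³
  soda-lime glass: M = 29.5 MN·m/kg
  nickel superalloy: M = 23.4 MN·m/kg
  bronze: M = 12.3 MN·m/kg
  PEEK: M = 2.94 MN·m/kg
  polycarbonate: M = 2.03 MN·m/kg
Highest index: soda-lime glass.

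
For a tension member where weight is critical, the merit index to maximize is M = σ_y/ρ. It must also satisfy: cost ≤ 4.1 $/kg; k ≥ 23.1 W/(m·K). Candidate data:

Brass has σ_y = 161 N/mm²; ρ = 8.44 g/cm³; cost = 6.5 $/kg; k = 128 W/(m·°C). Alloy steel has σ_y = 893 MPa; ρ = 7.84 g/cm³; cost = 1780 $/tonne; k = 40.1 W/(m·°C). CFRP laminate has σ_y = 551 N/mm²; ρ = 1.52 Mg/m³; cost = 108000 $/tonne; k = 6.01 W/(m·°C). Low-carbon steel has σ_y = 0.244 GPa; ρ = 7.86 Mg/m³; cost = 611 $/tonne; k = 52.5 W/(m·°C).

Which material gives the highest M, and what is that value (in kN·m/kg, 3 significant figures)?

Screen on constraints: cost ≤ 4.1 $/kg; k ≥ 23.1 W/(m·K). Survivors: alloy steel, low-carbon steel.
After converting to SI:
  alloy steel: σ_y = 893.0 MPa, ρ = 7840 kg/m³
  low-carbon steel: σ_y = 244.0 MPa, ρ = 7860 kg/m³
  alloy steel: M = 114 kN·m/kg
  low-carbon steel: M = 31.0 kN·m/kg
Alloy steel has the largest M.

alloy steel, M = 114 kN·m/kg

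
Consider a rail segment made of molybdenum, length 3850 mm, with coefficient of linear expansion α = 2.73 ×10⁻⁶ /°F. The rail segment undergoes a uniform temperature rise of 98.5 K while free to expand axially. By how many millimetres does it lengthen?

1.86 mm

Convert α: 2.73×10⁻⁶/°F × (9/5) = 4.91×10⁻⁶/K.
ΔL = α·L₀·ΔT = 4.91×10⁻⁶ × 3850 mm × 98.50 K = 1.86 mm.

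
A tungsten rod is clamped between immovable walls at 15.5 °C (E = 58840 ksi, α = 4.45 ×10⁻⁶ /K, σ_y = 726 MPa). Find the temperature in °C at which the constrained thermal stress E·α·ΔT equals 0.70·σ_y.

297 °C

E = 58840 ksi = 405.7 GPa.
E·α·ΔT = 508.2 MPa ⇒ ΔT = 508.2 / (405.7×10³ × 4.45×10⁻⁶) = 281.5 K.
T = 15.5 + 281.5 = 297.0 °C.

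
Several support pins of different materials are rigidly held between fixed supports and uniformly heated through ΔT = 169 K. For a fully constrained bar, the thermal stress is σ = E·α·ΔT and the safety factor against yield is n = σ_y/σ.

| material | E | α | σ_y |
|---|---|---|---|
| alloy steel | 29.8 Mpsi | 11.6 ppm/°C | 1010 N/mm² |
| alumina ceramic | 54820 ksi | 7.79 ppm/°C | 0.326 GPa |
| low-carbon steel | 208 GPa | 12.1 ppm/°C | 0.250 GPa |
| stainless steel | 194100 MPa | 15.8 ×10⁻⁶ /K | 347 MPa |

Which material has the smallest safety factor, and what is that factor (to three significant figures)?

Per material, after unit conversion:
  alloy steel: E = 205.5, α = 11.6, σ_y = 1010 → σ = 403 MPa, n = 2.51
  alumina ceramic: E = 378.0, α = 7.79, σ_y = 326.0 → σ = 498 MPa, n = 0.655
  low-carbon steel: E = 208.0, α = 12.1, σ_y = 250.0 → σ = 425 MPa, n = 0.588
  stainless steel: E = 194.1, α = 15.8, σ_y = 347.0 → σ = 518 MPa, n = 0.670
Low-carbon steel has the lowest safety factor, n = 0.588.

low-carbon steel, n = 0.588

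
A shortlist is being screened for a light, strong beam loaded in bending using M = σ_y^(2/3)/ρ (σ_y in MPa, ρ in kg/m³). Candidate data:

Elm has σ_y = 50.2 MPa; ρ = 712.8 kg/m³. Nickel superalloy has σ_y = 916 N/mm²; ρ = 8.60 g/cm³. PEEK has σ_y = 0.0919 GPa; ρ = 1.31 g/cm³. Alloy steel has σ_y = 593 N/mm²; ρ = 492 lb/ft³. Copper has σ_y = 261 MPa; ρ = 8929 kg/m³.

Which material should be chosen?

elm

Putting every candidate on a common basis:
  elm: σ_y = 50.20 MPa, ρ = 712.8 kg/m³
  nickel superalloy: σ_y = 916.0 MPa, ρ = 8600 kg/m³
  PEEK: σ_y = 91.90 MPa, ρ = 1310 kg/m³
  alloy steel: σ_y = 593.0 MPa, ρ = 7881 kg/m³
  copper: σ_y = 261.0 MPa, ρ = 8929 kg/m³
  elm: M = 19.1×10⁻³
  PEEK: M = 15.5×10⁻³
  nickel superalloy: M = 11.0×10⁻³
  alloy steel: M = 8.96×10⁻³
  copper: M = 4.57×10⁻³
Elm ranks first.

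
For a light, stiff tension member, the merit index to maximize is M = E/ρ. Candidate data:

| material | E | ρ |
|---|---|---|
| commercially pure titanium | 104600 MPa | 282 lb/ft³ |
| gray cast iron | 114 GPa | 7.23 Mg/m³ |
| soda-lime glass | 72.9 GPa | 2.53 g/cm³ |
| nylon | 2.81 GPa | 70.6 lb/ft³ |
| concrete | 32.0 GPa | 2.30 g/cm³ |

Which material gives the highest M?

soda-lime glass

Normalizing units and computing the index:
  commercially pure titanium: E = 104.6 GPa, ρ = 4517 kg/m³
  gray cast iron: E = 114.0 GPa, ρ = 7230 kg/m³
  soda-lime glass: E = 72.90 GPa, ρ = 2530 kg/m³
  nylon: E = 2.810 GPa, ρ = 1131 kg/m³
  concrete: E = 32.00 GPa, ρ = 2300 kg/m³
  soda-lime glass: M = 28.8 MN·m/kg
  commercially pure titanium: M = 23.2 MN·m/kg
  gray cast iron: M = 15.8 MN·m/kg
  concrete: M = 13.9 MN·m/kg
  nylon: M = 2.48 MN·m/kg
Soda-lime glass ranks first.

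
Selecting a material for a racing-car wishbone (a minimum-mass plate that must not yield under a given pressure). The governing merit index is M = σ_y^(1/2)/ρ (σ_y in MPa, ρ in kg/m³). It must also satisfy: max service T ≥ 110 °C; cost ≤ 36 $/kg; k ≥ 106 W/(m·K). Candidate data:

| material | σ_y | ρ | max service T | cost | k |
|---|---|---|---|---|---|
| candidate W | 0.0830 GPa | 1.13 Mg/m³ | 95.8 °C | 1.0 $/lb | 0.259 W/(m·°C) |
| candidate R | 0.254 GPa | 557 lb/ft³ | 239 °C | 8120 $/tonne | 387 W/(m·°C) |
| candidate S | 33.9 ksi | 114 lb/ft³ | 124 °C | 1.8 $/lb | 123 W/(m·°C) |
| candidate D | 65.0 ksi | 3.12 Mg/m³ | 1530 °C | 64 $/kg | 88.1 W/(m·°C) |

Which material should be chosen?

Screen on constraints: max service T ≥ 110 °C; cost ≤ 36 $/kg; k ≥ 106 W/(m·K). Survivors: candidate R, candidate S.
In SI units:
  candidate R: σ_y = 254.0 MPa, ρ = 8922 kg/m³
  candidate S: σ_y = 233.7 MPa, ρ = 1826 kg/m³
  candidate S: M = 8.37×10⁻³
  candidate R: M = 1.79×10⁻³
Candidate S ranks first.

candidate S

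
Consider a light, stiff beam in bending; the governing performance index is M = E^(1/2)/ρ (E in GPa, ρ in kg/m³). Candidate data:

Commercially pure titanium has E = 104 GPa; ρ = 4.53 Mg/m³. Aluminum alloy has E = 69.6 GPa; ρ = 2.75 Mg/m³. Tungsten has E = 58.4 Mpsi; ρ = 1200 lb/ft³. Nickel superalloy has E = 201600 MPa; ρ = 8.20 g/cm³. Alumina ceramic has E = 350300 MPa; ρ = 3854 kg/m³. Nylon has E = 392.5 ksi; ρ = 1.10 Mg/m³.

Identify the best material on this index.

alumina ceramic

After converting to SI:
  commercially pure titanium: E = 104.0 GPa, ρ = 4530 kg/m³
  aluminum alloy: E = 69.60 GPa, ρ = 2750 kg/m³
  tungsten: E = 402.7 GPa, ρ = 19220 kg/m³
  nickel superalloy: E = 201.6 GPa, ρ = 8200 kg/m³
  alumina ceramic: E = 350.3 GPa, ρ = 3854 kg/m³
  nylon: E = 2.706 GPa, ρ = 1100 kg/m³
  alumina ceramic: M = 4.86×10⁻³
  aluminum alloy: M = 3.03×10⁻³
  commercially pure titanium: M = 2.25×10⁻³
  nickel superalloy: M = 1.73×10⁻³
  nylon: M = 1.50×10⁻³
  tungsten: M = 1.04×10⁻³
Highest index: alumina ceramic.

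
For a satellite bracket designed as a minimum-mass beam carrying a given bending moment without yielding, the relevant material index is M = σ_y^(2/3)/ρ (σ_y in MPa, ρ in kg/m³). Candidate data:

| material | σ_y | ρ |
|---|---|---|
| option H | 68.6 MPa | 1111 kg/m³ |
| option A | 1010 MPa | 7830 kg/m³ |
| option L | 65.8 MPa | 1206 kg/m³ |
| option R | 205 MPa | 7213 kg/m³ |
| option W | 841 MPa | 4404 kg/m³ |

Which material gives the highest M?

option W

Per-candidate index values:
  option W: M = 20.2×10⁻³
  option H: M = 15.1×10⁻³
  option L: M = 13.5×10⁻³
  option A: M = 12.9×10⁻³
  option R: M = 4.82×10⁻³
Option W ranks first.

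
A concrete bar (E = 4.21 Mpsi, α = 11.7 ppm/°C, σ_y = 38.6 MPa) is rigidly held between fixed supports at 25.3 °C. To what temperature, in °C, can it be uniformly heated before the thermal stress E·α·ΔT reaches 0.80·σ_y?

E = 4.21 Mpsi = 29.03 GPa.
E·α·ΔT = 30.88 MPa ⇒ ΔT = 30.88 / (29.03×10³ × 11.7×10⁻⁶) = 90.93 K.
T = 25.3 + 90.93 = 116.2 °C.

116 °C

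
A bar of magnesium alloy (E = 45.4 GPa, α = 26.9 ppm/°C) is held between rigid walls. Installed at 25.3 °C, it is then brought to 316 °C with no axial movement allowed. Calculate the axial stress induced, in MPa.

355 MPa

ΔT = 290.7 K. Constrained thermal stress σ = E·α·ΔT = 45.40×10³ MPa × 26.9×10⁻⁶ × 290.7 = 355 MPa (compressive).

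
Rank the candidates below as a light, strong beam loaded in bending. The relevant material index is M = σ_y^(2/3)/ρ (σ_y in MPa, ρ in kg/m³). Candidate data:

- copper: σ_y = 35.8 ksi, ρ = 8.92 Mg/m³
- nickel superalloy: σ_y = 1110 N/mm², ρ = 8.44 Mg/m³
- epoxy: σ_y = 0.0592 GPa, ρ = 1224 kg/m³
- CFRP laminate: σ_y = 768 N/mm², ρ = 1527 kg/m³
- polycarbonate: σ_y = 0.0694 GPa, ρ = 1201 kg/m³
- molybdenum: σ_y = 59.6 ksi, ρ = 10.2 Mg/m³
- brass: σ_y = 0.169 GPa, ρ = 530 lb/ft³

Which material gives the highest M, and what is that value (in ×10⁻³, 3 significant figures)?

In SI units:
  copper: σ_y = 246.8 MPa, ρ = 8920 kg/m³
  nickel superalloy: σ_y = 1110 MPa, ρ = 8440 kg/m³
  epoxy: σ_y = 59.20 MPa, ρ = 1224 kg/m³
  CFRP laminate: σ_y = 768.0 MPa, ρ = 1527 kg/m³
  polycarbonate: σ_y = 69.40 MPa, ρ = 1201 kg/m³
  molybdenum: σ_y = 410.9 MPa, ρ = 10200 kg/m³
  brass: σ_y = 169.0 MPa, ρ = 8490 kg/m³
  CFRP laminate: M = 54.9×10⁻³
  polycarbonate: M = 14.1×10⁻³
  nickel superalloy: M = 12.7×10⁻³
  epoxy: M = 12.4×10⁻³
  molybdenum: M = 5.42×10⁻³
  copper: M = 4.41×10⁻³
  brass: M = 3.60×10⁻³
CFRP laminate ranks first.

CFRP laminate, M = 54.9×10⁻³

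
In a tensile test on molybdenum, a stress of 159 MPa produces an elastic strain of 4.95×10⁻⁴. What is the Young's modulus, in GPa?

E = σ/ε = 159 MPa / 4.95×10⁻⁴ = 321200 MPa = 321 GPa.

321 GPa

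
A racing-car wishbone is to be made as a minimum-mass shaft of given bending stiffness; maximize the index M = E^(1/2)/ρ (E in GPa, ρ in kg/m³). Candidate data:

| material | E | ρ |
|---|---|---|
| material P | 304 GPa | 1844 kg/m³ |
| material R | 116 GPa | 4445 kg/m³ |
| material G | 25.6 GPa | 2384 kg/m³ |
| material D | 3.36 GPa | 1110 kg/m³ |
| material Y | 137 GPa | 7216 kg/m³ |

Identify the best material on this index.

material P

Evaluate M for each candidate:
  material P: M = 9.46×10⁻³
  material R: M = 2.42×10⁻³
  material G: M = 2.12×10⁻³
  material D: M = 1.65×10⁻³
  material Y: M = 1.62×10⁻³
Highest index: material P.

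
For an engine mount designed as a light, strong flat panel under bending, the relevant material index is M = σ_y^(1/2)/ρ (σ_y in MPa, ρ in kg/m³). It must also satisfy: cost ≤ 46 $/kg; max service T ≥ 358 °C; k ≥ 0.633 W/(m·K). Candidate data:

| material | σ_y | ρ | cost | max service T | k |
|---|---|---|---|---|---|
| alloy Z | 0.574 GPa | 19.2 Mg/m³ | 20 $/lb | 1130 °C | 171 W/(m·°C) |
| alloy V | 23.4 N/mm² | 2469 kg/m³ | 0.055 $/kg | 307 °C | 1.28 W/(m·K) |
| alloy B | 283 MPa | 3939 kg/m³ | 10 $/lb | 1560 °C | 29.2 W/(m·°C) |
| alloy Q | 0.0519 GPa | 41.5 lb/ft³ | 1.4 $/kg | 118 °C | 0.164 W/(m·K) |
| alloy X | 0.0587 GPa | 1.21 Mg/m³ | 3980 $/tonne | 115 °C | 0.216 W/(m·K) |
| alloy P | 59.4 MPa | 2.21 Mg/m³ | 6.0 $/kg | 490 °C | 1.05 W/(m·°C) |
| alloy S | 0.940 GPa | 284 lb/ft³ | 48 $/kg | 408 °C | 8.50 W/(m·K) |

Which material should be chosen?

alloy B

Screen on constraints: cost ≤ 46 $/kg; max service T ≥ 358 °C; k ≥ 0.633 W/(m·K). Survivors: alloy Z, alloy B, alloy P.
After converting to SI:
  alloy Z: σ_y = 574.0 MPa, ρ = 19200 kg/m³
  alloy B: σ_y = 283.0 MPa, ρ = 3939 kg/m³
  alloy P: σ_y = 59.40 MPa, ρ = 2210 kg/m³
  alloy B: M = 4.27×10⁻³
  alloy P: M = 3.49×10⁻³
  alloy Z: M = 1.25×10⁻³
The maximum is for alloy B.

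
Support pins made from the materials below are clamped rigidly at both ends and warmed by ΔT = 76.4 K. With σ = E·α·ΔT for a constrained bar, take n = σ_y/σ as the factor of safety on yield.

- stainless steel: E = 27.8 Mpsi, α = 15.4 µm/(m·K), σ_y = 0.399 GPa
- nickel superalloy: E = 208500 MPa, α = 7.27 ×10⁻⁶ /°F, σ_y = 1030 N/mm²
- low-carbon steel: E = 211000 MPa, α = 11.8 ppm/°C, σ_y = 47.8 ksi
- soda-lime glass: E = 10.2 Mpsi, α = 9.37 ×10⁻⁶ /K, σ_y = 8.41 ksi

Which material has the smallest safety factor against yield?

soda-lime glass

With everything in SI (GPa, ×10⁻⁶/K, MPa):
  stainless steel: E = 191.7, α = 15.4, σ_y = 399.0 → σ = 226 MPa, n = 1.77
  nickel superalloy: E = 208.5, α = 13.1, σ_y = 1030 → σ = 208 MPa, n = 4.94
  low-carbon steel: E = 211.0, α = 11.8, σ_y = 329.6 → σ = 190 MPa, n = 1.73
  soda-lime glass: E = 70.33, α = 9.37, σ_y = 57.98 → σ = 50.3 MPa, n = 1.15
The minimum is soda-lime glass at n = 1.15.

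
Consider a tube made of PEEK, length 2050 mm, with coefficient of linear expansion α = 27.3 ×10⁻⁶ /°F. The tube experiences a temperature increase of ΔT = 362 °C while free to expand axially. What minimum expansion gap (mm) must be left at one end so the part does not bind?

36.5 mm

Convert α: 27.3×10⁻⁶/°F × (9/5) = 49.1×10⁻⁶/K.
ΔL = α·L₀·ΔT = 49.1×10⁻⁶ × 2050 mm × 362.0 K = 36.5 mm.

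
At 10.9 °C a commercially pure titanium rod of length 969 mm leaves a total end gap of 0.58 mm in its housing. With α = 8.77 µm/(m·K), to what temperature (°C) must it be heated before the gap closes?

α·L₀·ΔT = 0.58 mm ⇒ ΔT = 0.58 / (8.77×10⁻⁶ × 969.0) = 68.25 K.
T = 10.9 + 68.25 = 79.15 °C.

79.2 °C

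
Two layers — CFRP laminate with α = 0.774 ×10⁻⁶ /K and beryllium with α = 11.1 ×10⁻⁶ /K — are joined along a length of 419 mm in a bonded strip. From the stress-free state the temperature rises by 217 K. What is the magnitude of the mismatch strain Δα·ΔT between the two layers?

Δα = |0.774 − 11.1|×10⁻⁶/K = 10.3×10⁻⁶/K.
Mismatch strain = Δα·ΔT = 10.3×10⁻⁶ × 217.0 = 2.24×10⁻³.

2.24×10⁻³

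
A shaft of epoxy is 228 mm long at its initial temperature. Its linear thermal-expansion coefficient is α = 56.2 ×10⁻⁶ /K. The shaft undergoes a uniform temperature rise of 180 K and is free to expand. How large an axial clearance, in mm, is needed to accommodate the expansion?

2.31 mm

ΔL = α·L₀·ΔT = 56.2×10⁻⁶ × 228 mm × 180.0 K = 2.31 mm.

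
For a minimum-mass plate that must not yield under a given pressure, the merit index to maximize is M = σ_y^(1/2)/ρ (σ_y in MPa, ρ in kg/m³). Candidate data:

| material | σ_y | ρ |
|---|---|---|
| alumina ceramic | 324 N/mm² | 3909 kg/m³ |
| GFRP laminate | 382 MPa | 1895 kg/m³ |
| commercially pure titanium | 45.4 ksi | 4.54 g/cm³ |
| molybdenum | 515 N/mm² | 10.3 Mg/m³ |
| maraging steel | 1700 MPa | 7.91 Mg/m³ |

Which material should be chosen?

Putting every candidate on a common basis:
  alumina ceramic: σ_y = 324.0 MPa, ρ = 3909 kg/m³
  GFRP laminate: σ_y = 382.0 MPa, ρ = 1895 kg/m³
  commercially pure titanium: σ_y = 313.0 MPa, ρ = 4540 kg/m³
  molybdenum: σ_y = 515.0 MPa, ρ = 10300 kg/m³
  maraging steel: σ_y = 1700 MPa, ρ = 7910 kg/m³
  GFRP laminate: M = 10.3×10⁻³
  maraging steel: M = 5.21×10⁻³
  alumina ceramic: M = 4.60×10⁻³
  commercially pure titanium: M = 3.90×10⁻³
  molybdenum: M = 2.20×10⁻³
GFRP laminate ranks first.

GFRP laminate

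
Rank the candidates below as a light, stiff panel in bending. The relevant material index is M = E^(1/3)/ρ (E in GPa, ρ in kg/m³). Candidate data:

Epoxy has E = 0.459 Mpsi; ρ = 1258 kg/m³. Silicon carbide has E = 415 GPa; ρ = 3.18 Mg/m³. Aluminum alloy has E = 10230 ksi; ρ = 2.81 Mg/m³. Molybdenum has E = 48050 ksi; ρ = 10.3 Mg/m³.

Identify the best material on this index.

silicon carbide

In SI units:
  epoxy: E = 3.165 GPa, ρ = 1258 kg/m³
  silicon carbide: E = 415.0 GPa, ρ = 3180 kg/m³
  aluminum alloy: E = 70.53 GPa, ρ = 2810 kg/m³
  molybdenum: E = 331.3 GPa, ρ = 10300 kg/m³
  silicon carbide: M = 2.35×10⁻³
  aluminum alloy: M = 1.47×10⁻³
  epoxy: M = 1.17×10⁻³
  molybdenum: M = 0.672×10⁻³
The maximum is for silicon carbide.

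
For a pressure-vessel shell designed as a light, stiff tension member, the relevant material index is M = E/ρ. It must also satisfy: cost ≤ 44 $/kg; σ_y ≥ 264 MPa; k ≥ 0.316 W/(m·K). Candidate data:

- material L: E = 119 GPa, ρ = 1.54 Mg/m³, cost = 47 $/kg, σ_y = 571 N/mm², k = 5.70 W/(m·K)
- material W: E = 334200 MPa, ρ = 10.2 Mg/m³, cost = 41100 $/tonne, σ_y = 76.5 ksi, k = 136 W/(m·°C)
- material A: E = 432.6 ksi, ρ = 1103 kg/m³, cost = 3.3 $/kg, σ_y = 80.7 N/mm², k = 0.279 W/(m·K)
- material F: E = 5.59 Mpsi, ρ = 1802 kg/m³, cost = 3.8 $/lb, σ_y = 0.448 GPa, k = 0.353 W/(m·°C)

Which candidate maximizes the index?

material W

Screen on constraints: cost ≤ 44 $/kg; σ_y ≥ 264 MPa; k ≥ 0.316 W/(m·K). Survivors: material W, material F.
In SI units:
  material W: E = 334.2 GPa, ρ = 10200 kg/m³
  material F: E = 38.54 GPa, ρ = 1802 kg/m³
  material W: M = 32.8 MN·m/kg
  material F: M = 21.4 MN·m/kg
The maximum is for material W.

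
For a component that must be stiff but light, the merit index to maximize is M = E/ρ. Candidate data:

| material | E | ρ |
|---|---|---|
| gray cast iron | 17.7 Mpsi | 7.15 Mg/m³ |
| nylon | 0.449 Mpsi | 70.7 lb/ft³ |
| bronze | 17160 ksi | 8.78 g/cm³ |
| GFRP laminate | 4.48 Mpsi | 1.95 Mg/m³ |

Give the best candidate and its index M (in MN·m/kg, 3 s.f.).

gray cast iron, M = 17.1 MN·m/kg

Normalizing units and computing the index:
  gray cast iron: E = 122.0 GPa, ρ = 7150 kg/m³
  nylon: E = 3.096 GPa, ρ = 1133 kg/m³
  bronze: E = 118.3 GPa, ρ = 8780 kg/m³
  GFRP laminate: E = 30.89 GPa, ρ = 1950 kg/m³
  gray cast iron: M = 17.1 MN·m/kg
  GFRP laminate: M = 15.8 MN·m/kg
  bronze: M = 13.5 MN·m/kg
  nylon: M = 2.73 MN·m/kg
The maximum is for gray cast iron.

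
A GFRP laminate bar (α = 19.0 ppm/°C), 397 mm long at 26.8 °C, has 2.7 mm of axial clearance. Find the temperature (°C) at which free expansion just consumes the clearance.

α·L₀·ΔT = 2.7 mm ⇒ ΔT = 2.7 / (19.0×10⁻⁶ × 397.0) = 357.9 K.
T = 26.8 + 357.9 = 384.7 °C.

385 °C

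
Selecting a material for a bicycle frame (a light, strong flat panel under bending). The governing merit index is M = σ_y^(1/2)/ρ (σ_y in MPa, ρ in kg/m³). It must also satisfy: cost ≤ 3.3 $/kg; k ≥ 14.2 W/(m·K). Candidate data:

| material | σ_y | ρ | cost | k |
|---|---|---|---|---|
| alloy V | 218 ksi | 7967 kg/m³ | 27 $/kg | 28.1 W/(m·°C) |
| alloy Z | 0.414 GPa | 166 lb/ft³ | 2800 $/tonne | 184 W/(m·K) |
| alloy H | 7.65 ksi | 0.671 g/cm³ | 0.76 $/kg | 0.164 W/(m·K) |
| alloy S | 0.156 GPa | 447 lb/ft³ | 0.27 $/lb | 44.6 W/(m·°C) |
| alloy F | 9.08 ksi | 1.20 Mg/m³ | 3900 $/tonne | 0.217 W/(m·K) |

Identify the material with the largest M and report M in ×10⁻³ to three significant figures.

alloy Z, M = 7.65×10⁻³

Screen on constraints: cost ≤ 3.3 $/kg; k ≥ 14.2 W/(m·K). Survivors: alloy Z, alloy S.
After converting to SI:
  alloy Z: σ_y = 414.0 MPa, ρ = 2659 kg/m³
  alloy S: σ_y = 156.0 MPa, ρ = 7160 kg/m³
  alloy Z: M = 7.65×10⁻³
  alloy S: M = 1.74×10⁻³
Highest index: alloy Z.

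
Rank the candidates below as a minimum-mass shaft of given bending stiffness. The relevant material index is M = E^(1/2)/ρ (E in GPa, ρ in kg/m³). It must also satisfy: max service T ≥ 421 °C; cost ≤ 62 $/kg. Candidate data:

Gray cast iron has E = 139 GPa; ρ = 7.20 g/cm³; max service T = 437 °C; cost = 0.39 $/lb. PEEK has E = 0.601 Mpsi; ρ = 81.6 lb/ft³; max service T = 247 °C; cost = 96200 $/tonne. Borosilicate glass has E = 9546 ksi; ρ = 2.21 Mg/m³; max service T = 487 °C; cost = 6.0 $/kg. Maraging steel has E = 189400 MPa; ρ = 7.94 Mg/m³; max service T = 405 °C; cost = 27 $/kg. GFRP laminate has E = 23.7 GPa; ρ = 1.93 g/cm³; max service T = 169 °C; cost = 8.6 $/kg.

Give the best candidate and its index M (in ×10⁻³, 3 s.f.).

borosilicate glass, M = 3.67×10⁻³

Screen on constraints: max service T ≥ 421 °C; cost ≤ 62 $/kg. Survivors: gray cast iron, borosilicate glass.
Convert each candidate to consistent units, then evaluate M:
  gray cast iron: E = 139.0 GPa, ρ = 7200 kg/m³
  borosilicate glass: E = 65.82 GPa, ρ = 2210 kg/m³
  borosilicate glass: M = 3.67×10⁻³
  gray cast iron: M = 1.64×10⁻³
Borosilicate glass ranks first.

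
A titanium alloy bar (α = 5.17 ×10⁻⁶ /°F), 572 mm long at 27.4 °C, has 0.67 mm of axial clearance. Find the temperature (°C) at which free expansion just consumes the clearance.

153 °C

α = 5.17×10⁻⁶/°F × 9/5 = 9.31×10⁻⁶/K.
α·L₀·ΔT = 0.67 mm ⇒ ΔT = 0.67 / (9.31×10⁻⁶ × 572.0) = 125.9 K.
T = 27.4 + 125.9 = 153.3 °C.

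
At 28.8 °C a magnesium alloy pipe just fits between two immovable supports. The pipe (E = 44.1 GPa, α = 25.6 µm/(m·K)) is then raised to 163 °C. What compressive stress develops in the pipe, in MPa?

152 MPa

ΔT = 134.2 K. Constrained thermal stress σ = E·α·ΔT = 44.10×10³ MPa × 25.6×10⁻⁶ × 134.2 = 152 MPa (compressive).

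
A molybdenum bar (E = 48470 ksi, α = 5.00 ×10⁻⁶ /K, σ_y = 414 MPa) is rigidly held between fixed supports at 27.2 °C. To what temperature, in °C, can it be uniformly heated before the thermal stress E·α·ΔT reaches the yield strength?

E = 48470 ksi = 334.2 GPa.
E·α·ΔT = 414.0 MPa ⇒ ΔT = 414.0 / (334.2×10³ × 5.00×10⁻⁶) = 247.8 K.
T = 27.2 + 247.8 = 275.0 °C.

275 °C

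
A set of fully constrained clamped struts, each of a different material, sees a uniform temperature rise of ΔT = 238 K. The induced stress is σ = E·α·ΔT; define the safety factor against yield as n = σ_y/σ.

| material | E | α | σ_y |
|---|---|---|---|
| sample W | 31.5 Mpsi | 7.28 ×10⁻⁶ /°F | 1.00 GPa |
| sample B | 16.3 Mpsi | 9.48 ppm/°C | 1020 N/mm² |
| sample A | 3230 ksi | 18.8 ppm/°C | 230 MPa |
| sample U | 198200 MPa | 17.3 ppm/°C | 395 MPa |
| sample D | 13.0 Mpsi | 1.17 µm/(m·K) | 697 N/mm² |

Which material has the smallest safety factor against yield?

sample U

In consistent units (E in GPa, α in ×10⁻⁶/K, σ_y in MPa):
  sample W: E = 217.2, α = 13.1, σ_y = 1000 → σ = 677 MPa, n = 1.48
  sample B: E = 112.4, α = 9.48, σ_y = 1020 → σ = 254 MPa, n = 4.02
  sample A: E = 22.27, α = 18.8, σ_y = 230.0 → σ = 99.6 MPa, n = 2.31
  sample U: E = 198.2, α = 17.3, σ_y = 395.0 → σ = 816 MPa, n = 0.484
  sample D: E = 89.63, α = 1.17, σ_y = 697.0 → σ = 25.0 MPa, n = 27.9
Sample U has the lowest safety factor, n = 0.484.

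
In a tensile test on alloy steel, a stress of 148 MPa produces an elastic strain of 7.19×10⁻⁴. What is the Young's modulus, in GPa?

E = σ/ε = 148 MPa / 7.19×10⁻⁴ = 205800 MPa = 206 GPa.

206 GPa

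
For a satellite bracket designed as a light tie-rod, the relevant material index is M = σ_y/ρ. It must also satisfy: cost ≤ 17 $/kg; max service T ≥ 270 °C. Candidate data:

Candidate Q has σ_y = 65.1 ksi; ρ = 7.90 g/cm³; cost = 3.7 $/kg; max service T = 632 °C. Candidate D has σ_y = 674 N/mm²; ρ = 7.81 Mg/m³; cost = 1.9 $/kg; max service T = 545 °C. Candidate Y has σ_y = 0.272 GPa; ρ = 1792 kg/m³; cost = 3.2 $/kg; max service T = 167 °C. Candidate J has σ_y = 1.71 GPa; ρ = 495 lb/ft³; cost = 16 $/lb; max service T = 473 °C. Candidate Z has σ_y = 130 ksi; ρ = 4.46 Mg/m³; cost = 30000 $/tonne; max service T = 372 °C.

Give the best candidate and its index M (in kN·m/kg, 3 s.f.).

candidate D, M = 86.3 kN·m/kg

Screen on constraints: cost ≤ 17 $/kg; max service T ≥ 270 °C. Survivors: candidate Q, candidate D.
Normalizing units and computing the index:
  candidate Q: σ_y = 448.8 MPa, ρ = 7900 kg/m³
  candidate D: σ_y = 674.0 MPa, ρ = 7810 kg/m³
  candidate D: M = 86.3 kN·m/kg
  candidate Q: M = 56.8 kN·m/kg
Candidate D has the largest M.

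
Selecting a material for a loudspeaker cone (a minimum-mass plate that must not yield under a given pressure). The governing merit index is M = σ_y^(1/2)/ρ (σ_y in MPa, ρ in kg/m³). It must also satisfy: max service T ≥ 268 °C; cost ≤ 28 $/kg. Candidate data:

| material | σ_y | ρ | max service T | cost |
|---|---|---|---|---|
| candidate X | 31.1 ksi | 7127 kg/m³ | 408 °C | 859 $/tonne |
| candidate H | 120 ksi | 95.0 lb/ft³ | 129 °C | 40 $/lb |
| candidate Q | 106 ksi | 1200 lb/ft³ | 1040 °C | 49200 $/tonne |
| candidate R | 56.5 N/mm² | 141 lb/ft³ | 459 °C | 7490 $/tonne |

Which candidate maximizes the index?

Screen on constraints: max service T ≥ 268 °C; cost ≤ 28 $/kg. Survivors: candidate X, candidate R.
Putting every candidate on a common basis:
  candidate X: σ_y = 214.4 MPa, ρ = 7127 kg/m³
  candidate R: σ_y = 56.50 MPa, ρ = 2259 kg/m³
  candidate R: M = 3.33×10⁻³
  candidate X: M = 2.05×10⁻³
Highest index: candidate R.

candidate R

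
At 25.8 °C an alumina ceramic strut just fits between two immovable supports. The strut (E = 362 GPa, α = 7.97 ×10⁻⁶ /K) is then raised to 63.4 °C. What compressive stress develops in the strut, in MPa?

108 MPa

ΔT = 37.60 K. Constrained thermal stress σ = E·α·ΔT = 362.0×10³ MPa × 7.97×10⁻⁶ × 37.60 = 108 MPa (compressive).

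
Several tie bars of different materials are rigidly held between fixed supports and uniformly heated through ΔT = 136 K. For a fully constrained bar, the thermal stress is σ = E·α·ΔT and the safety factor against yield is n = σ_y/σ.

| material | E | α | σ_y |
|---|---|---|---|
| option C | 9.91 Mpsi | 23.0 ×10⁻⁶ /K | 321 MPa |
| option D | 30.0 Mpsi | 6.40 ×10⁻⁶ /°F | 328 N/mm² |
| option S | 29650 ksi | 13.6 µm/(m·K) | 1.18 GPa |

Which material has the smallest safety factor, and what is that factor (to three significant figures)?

In consistent units (E in GPa, α in ×10⁻⁶/K, σ_y in MPa):
  option C: E = 68.33, α = 23.0, σ_y = 321.0 → σ = 214 MPa, n = 1.50
  option D: E = 206.8, α = 11.5, σ_y = 328.0 → σ = 324 MPa, n = 1.01
  option S: E = 204.4, α = 13.6, σ_y = 1180 → σ = 378 MPa, n = 3.12
The minimum is option D at n = 1.01.

option D, n = 1.01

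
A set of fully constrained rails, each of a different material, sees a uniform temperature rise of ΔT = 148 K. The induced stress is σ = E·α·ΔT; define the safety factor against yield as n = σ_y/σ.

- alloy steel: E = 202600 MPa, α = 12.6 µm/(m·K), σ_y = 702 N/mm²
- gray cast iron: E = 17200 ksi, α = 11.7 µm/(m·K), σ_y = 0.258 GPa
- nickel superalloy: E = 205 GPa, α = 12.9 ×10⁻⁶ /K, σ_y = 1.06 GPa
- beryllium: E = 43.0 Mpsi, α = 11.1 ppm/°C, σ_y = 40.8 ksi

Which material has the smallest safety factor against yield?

beryllium

Converting E to GPa, α to ×10⁻⁶/K, σ_y to MPa, then σ and n for each:
  alloy steel: E = 202.6, α = 12.6, σ_y = 702.0 → σ = 378 MPa, n = 1.86
  gray cast iron: E = 118.6, α = 11.7, σ_y = 258.0 → σ = 205 MPa, n = 1.26
  nickel superalloy: E = 205.0, α = 12.9, σ_y = 1060 → σ = 391 MPa, n = 2.71
  beryllium: E = 296.5, α = 11.1, σ_y = 281.3 → σ = 487 MPa, n = 0.578
The minimum is beryllium at n = 0.578.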